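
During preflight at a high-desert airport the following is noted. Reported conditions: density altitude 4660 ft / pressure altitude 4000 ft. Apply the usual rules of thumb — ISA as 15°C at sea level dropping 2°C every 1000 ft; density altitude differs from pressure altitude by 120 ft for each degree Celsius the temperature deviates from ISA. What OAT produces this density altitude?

12.5°C

Density altitude − pressure altitude = 4660 − 4000 = +660 ft.
At 120 ft/°C that is an ISA deviation of 660/120 = +5.5°C.
ISA temperature at 4000 ft = 15 − 2 × (4000/1000) = 7°C.
OAT = ISA + deviation = 7 + (+5.5) = 12.5°C.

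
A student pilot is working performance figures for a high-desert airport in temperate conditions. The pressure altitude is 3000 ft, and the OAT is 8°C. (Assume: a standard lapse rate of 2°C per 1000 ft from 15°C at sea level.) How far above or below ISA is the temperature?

ISA temperature at 3000 ft = 15 − 2 × (3000/1000) = 9°C.
Deviation = OAT − ISA = 8 − 9 = -1°C.

ISA-1°C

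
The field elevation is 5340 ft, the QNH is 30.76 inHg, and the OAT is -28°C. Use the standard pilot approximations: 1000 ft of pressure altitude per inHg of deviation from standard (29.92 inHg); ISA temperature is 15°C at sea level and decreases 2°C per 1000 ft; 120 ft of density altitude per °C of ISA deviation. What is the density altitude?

420 ft

Pressure altitude = 5340 + (29.92 − 30.76) × 1000 = 5340 + (-840) = 4500 ft.
ISA temperature at 4500 ft = 15 − 2 × (4500/1000) = 6°C.
ISA deviation = -28 − 6 = -34°C.
Density altitude = 4500 + 120 × (-34) = 420 ft.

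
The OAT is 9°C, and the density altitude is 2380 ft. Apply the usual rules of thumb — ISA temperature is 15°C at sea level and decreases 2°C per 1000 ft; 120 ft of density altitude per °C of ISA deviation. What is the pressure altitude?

2500 ft

DA = PA + 120 × (OAT − (15 − 2·PA/1000)) = PA + 120·OAT − 1800 + 0.24·PA = 1.24·PA + 120·OAT − 1800.
So 1.24·PA = 2380 − 120 × 9 + 1800 = 3100.
PA = 3100 / 1.24 = 2500 ft.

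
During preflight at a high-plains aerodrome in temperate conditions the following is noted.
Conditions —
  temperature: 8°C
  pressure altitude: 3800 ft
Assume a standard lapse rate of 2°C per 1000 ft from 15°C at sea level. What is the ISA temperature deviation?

ISA+0.6°C

ISA temperature at 3800 ft = 15 − 2 × (3800/1000) = 7.4°C.
Deviation = OAT − ISA = 8 − 7.4 = +0.6°C.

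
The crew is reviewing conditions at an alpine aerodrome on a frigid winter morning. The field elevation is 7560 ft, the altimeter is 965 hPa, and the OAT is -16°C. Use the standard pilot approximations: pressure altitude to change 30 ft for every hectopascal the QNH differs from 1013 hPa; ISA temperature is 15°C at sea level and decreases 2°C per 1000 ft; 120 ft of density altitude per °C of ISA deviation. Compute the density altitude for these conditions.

Pressure altitude = 7560 + (1013 − 965) × 30 = 7560 + (+1440) = 9000 ft.
ISA temperature at 9000 ft = 15 − 2 × (9000/1000) = -3°C.
ISA deviation = -16 − (-3) = -13°C.
Density altitude = 9000 + 120 × (-13) = 7440 ft.

7440 ft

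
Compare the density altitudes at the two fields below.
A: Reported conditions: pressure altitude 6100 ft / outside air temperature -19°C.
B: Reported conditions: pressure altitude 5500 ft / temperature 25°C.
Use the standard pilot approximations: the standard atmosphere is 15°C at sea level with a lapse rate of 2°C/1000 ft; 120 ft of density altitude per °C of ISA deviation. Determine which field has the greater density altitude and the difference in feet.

A: ISA temp = 2.8°C, deviation -21.8°C, DA = 6100 + 120 × (-21.8) = 3484 ft.
B: ISA temp = 4°C, deviation +21°C, DA = 5500 + 120 × 21 = 8020 ft.
B is higher by 8020 − 3484 = 4536 ft.

B by 4536 ft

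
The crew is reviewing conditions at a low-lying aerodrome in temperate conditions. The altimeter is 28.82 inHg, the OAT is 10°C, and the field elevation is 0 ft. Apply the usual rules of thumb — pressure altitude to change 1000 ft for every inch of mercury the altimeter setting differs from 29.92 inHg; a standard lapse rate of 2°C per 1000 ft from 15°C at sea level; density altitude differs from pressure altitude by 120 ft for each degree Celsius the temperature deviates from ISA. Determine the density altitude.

764 ft

Pressure altitude = 0 + (29.92 − 28.82) × 1000 = 0 + (+1100) = 1100 ft.
ISA temperature at 1100 ft = 15 − 2 × (1100/1000) = 12.8°C.
ISA deviation = 10 − 12.8 = -2.8°C.
Density altitude = 1100 + 120 × (-2.8) = 764 ft.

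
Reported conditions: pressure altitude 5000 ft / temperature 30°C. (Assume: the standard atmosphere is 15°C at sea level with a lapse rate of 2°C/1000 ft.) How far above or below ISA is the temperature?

ISA+25°C

ISA temperature at 5000 ft = 15 − 2 × (5000/1000) = 5°C.
Deviation = OAT − ISA = 30 − 5 = +25°C.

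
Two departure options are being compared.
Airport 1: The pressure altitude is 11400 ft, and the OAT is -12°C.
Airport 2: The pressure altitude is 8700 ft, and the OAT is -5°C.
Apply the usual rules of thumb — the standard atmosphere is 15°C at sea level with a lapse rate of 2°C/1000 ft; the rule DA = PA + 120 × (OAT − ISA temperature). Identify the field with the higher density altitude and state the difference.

Airport 1: ISA temp = -7.8°C, deviation -4.2°C, DA = 11400 + 120 × (-4.2) = 10896 ft.
Airport 2: ISA temp = -2.4°C, deviation -2.6°C, DA = 8700 + 120 × (-2.6) = 8388 ft.
Airport 1 is higher by 10896 − 8388 = 2508 ft.

Airport 1 by 2508 ft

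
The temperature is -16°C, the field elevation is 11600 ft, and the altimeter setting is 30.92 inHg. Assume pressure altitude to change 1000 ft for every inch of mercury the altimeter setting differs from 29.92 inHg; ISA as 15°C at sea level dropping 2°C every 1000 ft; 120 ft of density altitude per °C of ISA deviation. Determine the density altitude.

9424 ft

Pressure altitude = 11600 + (29.92 − 30.92) × 1000 = 11600 + (-1000) = 10600 ft.
ISA temperature at 10600 ft = 15 − 2 × (10600/1000) = -6.2°C.
ISA deviation = -16 − (-6.2) = -9.8°C.
Density altitude = 10600 + 120 × (-9.8) = 9424 ft.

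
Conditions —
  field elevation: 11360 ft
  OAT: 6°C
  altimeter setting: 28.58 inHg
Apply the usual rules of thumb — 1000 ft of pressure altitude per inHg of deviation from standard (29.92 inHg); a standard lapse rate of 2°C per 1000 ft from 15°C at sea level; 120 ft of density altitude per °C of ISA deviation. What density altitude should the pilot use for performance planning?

14668 ft

Pressure altitude = 11360 + (29.92 − 28.58) × 1000 = 11360 + (+1340) = 12700 ft.
ISA temperature at 12700 ft = 15 − 2 × (12700/1000) = -10.4°C.
ISA deviation = 6 − (-10.4) = +16.4°C.
Density altitude = 12700 + 120 × (16.4) = 14668 ft.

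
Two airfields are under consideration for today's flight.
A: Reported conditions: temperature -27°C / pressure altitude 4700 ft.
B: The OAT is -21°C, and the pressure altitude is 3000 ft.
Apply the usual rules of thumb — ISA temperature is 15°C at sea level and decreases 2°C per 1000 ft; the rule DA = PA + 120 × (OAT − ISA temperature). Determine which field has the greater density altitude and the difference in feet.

A: ISA temp = 5.6°C, deviation -32.6°C, DA = 4700 + 120 × (-32.6) = 788 ft.
B: ISA temp = 9°C, deviation -30°C, DA = 3000 + 120 × (-30) = -600 ft.
A is higher by 788 − (-600) = 1388 ft.

A by 1388 ft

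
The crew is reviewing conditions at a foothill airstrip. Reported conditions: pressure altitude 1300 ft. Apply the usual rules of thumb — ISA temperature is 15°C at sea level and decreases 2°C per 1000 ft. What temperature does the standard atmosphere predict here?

ISA temperature = 15 − 2 × (1300/1000) = 15 − 2.6 = 12.4°C.

12.4°C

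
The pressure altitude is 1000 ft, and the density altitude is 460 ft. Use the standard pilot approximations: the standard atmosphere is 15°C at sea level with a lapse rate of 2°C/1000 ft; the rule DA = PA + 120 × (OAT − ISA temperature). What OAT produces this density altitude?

8.5°C

Density altitude − pressure altitude = 460 − 1000 = -540 ft.
At 120 ft/°C that is an ISA deviation of -540/120 = -4.5°C.
ISA temperature at 1000 ft = 15 − 2 × (1000/1000) = 13°C.
OAT = ISA + deviation = 13 + (-4.5) = 8.5°C.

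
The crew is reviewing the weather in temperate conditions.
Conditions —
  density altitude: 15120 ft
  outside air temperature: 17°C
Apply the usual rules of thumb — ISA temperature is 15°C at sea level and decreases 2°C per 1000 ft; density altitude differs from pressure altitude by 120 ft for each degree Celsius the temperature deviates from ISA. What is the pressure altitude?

DA = PA + 120 × (OAT − (15 − 2·PA/1000)) = PA + 120·OAT − 1800 + 0.24·PA = 1.24·PA + 120·OAT − 1800.
So 1.24·PA = 15120 − 120 × 17 + 1800 = 14880.
PA = 14880 / 1.24 = 12000 ft.

12000 ft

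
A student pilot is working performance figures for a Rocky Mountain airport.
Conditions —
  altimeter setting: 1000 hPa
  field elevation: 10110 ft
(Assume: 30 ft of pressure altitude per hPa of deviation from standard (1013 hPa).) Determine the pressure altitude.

Pressure correction = (1013 − 1000) × 30 = +390 ft.
Pressure altitude = 10110 + (+390) = 10500 ft.

10500 ft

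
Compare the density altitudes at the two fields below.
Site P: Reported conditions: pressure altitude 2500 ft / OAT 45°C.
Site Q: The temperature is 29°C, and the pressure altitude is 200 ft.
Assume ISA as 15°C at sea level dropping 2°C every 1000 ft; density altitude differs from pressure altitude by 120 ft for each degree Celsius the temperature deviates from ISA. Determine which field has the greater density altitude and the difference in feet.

Site P: ISA temp = 10°C, deviation +35°C, DA = 2500 + 120 × 35 = 6700 ft.
Site Q: ISA temp = 14.6°C, deviation +14.4°C, DA = 200 + 120 × 14.4 = 1928 ft.
Site P is higher by 6700 − 1928 = 4772 ft.

Site P by 4772 ft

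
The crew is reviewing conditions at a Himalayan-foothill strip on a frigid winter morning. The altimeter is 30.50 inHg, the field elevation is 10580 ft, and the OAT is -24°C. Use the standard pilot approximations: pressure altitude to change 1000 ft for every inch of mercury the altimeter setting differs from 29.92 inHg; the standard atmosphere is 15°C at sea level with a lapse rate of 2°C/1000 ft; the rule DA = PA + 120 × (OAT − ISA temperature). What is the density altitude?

7720 ft

Pressure altitude = 10580 + (29.92 − 30.50) × 1000 = 10580 + (-580) = 10000 ft.
ISA temperature at 10000 ft = 15 − 2 × (10000/1000) = -5°C.
ISA deviation = -24 − (-5) = -19°C.
Density altitude = 10000 + 120 × (-19) = 7720 ft.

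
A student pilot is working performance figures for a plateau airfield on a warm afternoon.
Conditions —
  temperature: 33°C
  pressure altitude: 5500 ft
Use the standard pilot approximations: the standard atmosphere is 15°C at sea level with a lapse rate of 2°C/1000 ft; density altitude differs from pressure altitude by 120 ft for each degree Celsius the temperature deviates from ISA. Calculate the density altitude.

ISA temperature at 5500 ft = 15 − 2 × (5500/1000) = 4°C.
ISA deviation = 33 − 4 = +29°C.
Density altitude = 5500 + 120 × (29) = 5500 + (+3480) = 8980 ft.

8980 ft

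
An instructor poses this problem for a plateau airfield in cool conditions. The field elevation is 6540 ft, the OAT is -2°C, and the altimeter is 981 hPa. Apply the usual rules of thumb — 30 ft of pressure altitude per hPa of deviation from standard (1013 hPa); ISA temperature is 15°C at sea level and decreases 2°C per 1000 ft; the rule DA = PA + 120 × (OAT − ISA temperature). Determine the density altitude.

7260 ft

Pressure altitude = 6540 + (1013 − 981) × 30 = 6540 + (+960) = 7500 ft.
ISA temperature at 7500 ft = 15 − 2 × (7500/1000) = 0°C.
ISA deviation = -2 − 0 = -2°C.
Density altitude = 7500 + 120 × (-2) = 7260 ft.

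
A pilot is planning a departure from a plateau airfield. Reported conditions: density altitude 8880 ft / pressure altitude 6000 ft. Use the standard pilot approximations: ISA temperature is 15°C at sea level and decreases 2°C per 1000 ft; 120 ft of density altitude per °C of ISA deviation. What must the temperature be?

27°C

Density altitude − pressure altitude = 8880 − 6000 = +2880 ft.
At 120 ft/°C that is an ISA deviation of 2880/120 = +24°C.
ISA temperature at 6000 ft = 15 − 2 × (6000/1000) = 3°C.
OAT = ISA + deviation = 3 + (+24) = 27°C.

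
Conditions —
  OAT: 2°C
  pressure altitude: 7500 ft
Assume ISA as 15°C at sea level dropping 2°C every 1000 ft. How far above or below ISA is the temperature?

ISA temperature at 7500 ft = 15 − 2 × (7500/1000) = 0°C.
Deviation = OAT − ISA = 2 − 0 = +2°C.

ISA+2°C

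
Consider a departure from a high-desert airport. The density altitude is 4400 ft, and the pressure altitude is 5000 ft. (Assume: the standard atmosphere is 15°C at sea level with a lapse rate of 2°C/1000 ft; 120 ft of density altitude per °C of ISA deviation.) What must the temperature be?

Density altitude − pressure altitude = 4400 − 5000 = -600 ft.
At 120 ft/°C that is an ISA deviation of -600/120 = -5°C.
ISA temperature at 5000 ft = 15 − 2 × (5000/1000) = 5°C.
OAT = ISA + deviation = 5 + (-5) = 0°C.

0°C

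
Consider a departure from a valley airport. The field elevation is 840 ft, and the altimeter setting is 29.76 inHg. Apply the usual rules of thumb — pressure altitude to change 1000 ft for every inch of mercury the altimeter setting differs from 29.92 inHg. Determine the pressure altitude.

Pressure correction = (29.92 − 29.76) × 1000 = +160 ft.
Pressure altitude = 840 + (+160) = 1000 ft.

1000 ft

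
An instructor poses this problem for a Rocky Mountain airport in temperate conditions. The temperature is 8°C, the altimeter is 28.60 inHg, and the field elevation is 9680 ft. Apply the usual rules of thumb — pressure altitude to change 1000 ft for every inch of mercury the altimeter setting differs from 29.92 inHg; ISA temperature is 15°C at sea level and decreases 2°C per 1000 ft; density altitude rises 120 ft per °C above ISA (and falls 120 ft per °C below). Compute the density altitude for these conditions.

12800 ft

Pressure altitude = 9680 + (29.92 − 28.60) × 1000 = 9680 + (+1320) = 11000 ft.
ISA temperature at 11000 ft = 15 − 2 × (11000/1000) = -7°C.
ISA deviation = 8 − (-7) = +15°C.
Density altitude = 11000 + 120 × (15) = 12800 ft.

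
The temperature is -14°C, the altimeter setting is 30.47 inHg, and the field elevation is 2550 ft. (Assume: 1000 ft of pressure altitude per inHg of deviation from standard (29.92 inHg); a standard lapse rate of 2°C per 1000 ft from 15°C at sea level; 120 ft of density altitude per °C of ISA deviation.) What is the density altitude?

-1000 ft

Pressure altitude = 2550 + (29.92 − 30.47) × 1000 = 2550 + (-550) = 2000 ft.
ISA temperature at 2000 ft = 15 − 2 × (2000/1000) = 11°C.
ISA deviation = -14 − 11 = -25°C.
Density altitude = 2000 + 120 × (-25) = -1000 ft.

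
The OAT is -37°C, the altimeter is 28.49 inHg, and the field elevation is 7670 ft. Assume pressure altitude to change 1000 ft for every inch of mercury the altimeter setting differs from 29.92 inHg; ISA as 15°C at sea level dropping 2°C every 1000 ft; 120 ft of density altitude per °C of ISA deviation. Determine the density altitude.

Pressure altitude = 7670 + (29.92 − 28.49) × 1000 = 7670 + (+1430) = 9100 ft.
ISA temperature at 9100 ft = 15 − 2 × (9100/1000) = -3.2°C.
ISA deviation = -37 − (-3.2) = -33.8°C.
Density altitude = 9100 + 120 × (-33.8) = 5044 ft.

5044 ft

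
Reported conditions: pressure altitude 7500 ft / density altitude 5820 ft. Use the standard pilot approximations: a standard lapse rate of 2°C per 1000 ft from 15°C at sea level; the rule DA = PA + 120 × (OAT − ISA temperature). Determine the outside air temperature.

-14°C

Density altitude − pressure altitude = 5820 − 7500 = -1680 ft.
At 120 ft/°C that is an ISA deviation of -1680/120 = -14°C.
ISA temperature at 7500 ft = 15 − 2 × (7500/1000) = 0°C.
OAT = ISA + deviation = 0 + (-14) = -14°C.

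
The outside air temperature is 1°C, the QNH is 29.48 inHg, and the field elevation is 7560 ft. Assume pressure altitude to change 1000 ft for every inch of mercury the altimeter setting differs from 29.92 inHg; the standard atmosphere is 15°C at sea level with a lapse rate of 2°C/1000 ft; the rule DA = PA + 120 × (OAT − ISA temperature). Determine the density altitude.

Pressure altitude = 7560 + (29.92 − 29.48) × 1000 = 7560 + (+440) = 8000 ft.
ISA temperature at 8000 ft = 15 − 2 × (8000/1000) = -1°C.
ISA deviation = 1 − (-1) = +2°C.
Density altitude = 8000 + 120 × (2) = 8240 ft.

8240 ft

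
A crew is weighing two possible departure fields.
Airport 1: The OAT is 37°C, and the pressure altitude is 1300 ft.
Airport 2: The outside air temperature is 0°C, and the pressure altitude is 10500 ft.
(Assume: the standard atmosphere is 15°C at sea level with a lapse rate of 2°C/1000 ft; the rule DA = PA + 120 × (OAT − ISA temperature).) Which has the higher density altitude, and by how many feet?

Airport 1: ISA temp = 12.4°C, deviation +24.6°C, DA = 1300 + 120 × 24.6 = 4252 ft.
Airport 2: ISA temp = -6°C, deviation +6°C, DA = 10500 + 120 × 6 = 11220 ft.
Airport 2 is higher by 11220 − 4252 = 6968 ft.

Airport 2 by 6968 ft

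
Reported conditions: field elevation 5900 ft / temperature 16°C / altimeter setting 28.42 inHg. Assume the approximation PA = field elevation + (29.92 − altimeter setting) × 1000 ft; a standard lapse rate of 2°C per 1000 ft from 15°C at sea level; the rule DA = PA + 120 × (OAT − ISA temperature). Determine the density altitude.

9296 ft

Pressure altitude = 5900 + (29.92 − 28.42) × 1000 = 5900 + (+1500) = 7400 ft.
ISA temperature at 7400 ft = 15 − 2 × (7400/1000) = 0.2°C.
ISA deviation = 16 − 0.2 = +15.8°C.
Density altitude = 7400 + 120 × (15.8) = 9296 ft.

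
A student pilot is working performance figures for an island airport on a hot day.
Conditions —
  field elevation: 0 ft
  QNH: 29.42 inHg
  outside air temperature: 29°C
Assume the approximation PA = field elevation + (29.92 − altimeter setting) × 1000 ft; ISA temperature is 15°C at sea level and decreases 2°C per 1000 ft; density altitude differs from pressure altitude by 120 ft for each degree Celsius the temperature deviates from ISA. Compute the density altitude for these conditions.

Pressure altitude = 0 + (29.92 − 29.42) × 1000 = 0 + (+500) = 500 ft.
ISA temperature at 500 ft = 15 − 2 × (500/1000) = 14°C.
ISA deviation = 29 − 14 = +15°C.
Density altitude = 500 + 120 × (15) = 2300 ft.

2300 ft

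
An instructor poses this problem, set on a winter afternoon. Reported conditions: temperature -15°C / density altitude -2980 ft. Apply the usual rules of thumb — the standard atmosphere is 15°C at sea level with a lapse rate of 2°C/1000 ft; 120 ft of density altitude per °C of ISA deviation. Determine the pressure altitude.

500 ft

DA = PA + 120 × (OAT − (15 − 2·PA/1000)) = PA + 120·OAT − 1800 + 0.24·PA = 1.24·PA + 120·OAT − 1800.
So 1.24·PA = -2980 − 120 × (-15) + 1800 = 620.
PA = 620 / 1.24 = 500 ft.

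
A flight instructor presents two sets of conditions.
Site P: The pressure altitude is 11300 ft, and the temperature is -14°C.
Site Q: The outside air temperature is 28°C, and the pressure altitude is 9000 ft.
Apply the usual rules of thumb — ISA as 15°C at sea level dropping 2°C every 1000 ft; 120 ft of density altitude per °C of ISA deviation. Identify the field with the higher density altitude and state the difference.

Site P: ISA temp = -7.6°C, deviation -6.4°C, DA = 11300 + 120 × (-6.4) = 10532 ft.
Site Q: ISA temp = -3°C, deviation +31°C, DA = 9000 + 120 × 31 = 12720 ft.
Site Q is higher by 12720 − 10532 = 2188 ft.

Site Q by 2188 ft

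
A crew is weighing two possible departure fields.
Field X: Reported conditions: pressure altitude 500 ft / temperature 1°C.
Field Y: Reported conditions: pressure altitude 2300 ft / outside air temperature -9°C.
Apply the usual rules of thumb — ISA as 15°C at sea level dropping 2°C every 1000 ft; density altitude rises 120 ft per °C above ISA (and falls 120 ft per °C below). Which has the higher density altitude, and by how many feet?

Field X: ISA temp = 14°C, deviation -13°C, DA = 500 + 120 × (-13) = -1060 ft.
Field Y: ISA temp = 10.4°C, deviation -19.4°C, DA = 2300 + 120 × (-19.4) = -28 ft.
Field Y is higher by -28 − (-1060) = 1032 ft.

Field Y by 1032 ft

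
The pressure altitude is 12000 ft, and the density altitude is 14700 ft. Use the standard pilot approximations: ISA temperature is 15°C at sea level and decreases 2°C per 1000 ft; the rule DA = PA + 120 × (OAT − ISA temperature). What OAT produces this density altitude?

13.5°C

Density altitude − pressure altitude = 14700 − 12000 = +2700 ft.
At 120 ft/°C that is an ISA deviation of 2700/120 = +22.5°C.
ISA temperature at 12000 ft = 15 − 2 × (12000/1000) = -9°C.
OAT = ISA + deviation = -9 + (+22.5) = 13.5°C.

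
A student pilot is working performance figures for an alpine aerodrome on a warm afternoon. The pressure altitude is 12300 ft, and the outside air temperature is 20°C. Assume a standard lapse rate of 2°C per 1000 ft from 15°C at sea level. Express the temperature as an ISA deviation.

ISA temperature at 12300 ft = 15 − 2 × (12300/1000) = -9.6°C.
Deviation = OAT − ISA = 20 − (-9.6) = +29.6°C.

ISA+29.6°C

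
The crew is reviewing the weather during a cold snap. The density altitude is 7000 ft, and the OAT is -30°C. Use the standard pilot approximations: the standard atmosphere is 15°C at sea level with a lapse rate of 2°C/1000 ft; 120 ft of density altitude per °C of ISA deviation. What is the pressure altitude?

10000 ft

DA = PA + 120 × (OAT − (15 − 2·PA/1000)) = PA + 120·OAT − 1800 + 0.24·PA = 1.24·PA + 120·OAT − 1800.
So 1.24·PA = 7000 − 120 × (-30) + 1800 = 12400.
PA = 12400 / 1.24 = 10000 ft.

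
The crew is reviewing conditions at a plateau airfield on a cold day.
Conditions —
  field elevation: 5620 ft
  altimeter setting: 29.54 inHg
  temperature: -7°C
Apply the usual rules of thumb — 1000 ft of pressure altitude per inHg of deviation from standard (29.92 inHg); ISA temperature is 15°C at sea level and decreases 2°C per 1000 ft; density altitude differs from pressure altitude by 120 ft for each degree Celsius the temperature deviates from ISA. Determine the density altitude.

4800 ft

Pressure altitude = 5620 + (29.92 − 29.54) × 1000 = 5620 + (+380) = 6000 ft.
ISA temperature at 6000 ft = 15 − 2 × (6000/1000) = 3°C.
ISA deviation = -7 − 3 = -10°C.
Density altitude = 6000 + 120 × (-10) = 4800 ft.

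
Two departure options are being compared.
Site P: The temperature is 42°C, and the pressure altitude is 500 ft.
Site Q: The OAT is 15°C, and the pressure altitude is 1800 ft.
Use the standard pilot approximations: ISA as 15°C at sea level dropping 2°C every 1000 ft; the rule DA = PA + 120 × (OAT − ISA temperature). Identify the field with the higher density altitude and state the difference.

Site P by 1628 ft

Site P: ISA temp = 14°C, deviation +28°C, DA = 500 + 120 × 28 = 3860 ft.
Site Q: ISA temp = 11.4°C, deviation +3.6°C, DA = 1800 + 120 × 3.6 = 2232 ft.
Site P is higher by 3860 − 2232 = 1628 ft.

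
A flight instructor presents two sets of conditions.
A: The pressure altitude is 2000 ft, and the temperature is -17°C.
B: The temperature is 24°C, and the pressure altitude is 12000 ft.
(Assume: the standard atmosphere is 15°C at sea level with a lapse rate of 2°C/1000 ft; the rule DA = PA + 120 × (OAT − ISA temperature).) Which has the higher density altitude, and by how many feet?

A: ISA temp = 11°C, deviation -28°C, DA = 2000 + 120 × (-28) = -1360 ft.
B: ISA temp = -9°C, deviation +33°C, DA = 12000 + 120 × 33 = 15960 ft.
B is higher by 15960 − (-1360) = 17320 ft.

B by 17320 ft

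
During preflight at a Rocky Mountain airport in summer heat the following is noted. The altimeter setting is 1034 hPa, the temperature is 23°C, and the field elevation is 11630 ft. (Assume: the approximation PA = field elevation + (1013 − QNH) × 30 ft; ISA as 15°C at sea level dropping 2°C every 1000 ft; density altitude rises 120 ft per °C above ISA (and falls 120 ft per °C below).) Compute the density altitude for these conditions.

Pressure altitude = 11630 + (1013 − 1034) × 30 = 11630 + (-630) = 11000 ft.
ISA temperature at 11000 ft = 15 − 2 × (11000/1000) = -7°C.
ISA deviation = 23 − (-7) = +30°C.
Density altitude = 11000 + 120 × (30) = 14600 ft.

14600 ft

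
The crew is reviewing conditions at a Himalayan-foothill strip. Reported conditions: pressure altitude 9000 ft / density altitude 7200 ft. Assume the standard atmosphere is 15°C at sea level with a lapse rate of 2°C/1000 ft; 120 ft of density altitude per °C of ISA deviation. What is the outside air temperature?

Density altitude − pressure altitude = 7200 − 9000 = -1800 ft.
At 120 ft/°C that is an ISA deviation of -1800/120 = -15°C.
ISA temperature at 9000 ft = 15 − 2 × (9000/1000) = -3°C.
OAT = ISA + deviation = -3 + (-15) = -18°C.

-18°C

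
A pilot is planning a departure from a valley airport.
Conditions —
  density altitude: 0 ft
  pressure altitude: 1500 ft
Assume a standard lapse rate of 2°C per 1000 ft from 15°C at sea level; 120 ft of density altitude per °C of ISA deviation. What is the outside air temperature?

Density altitude − pressure altitude = 0 − 1500 = -1500 ft.
At 120 ft/°C that is an ISA deviation of -1500/120 = -12.5°C.
ISA temperature at 1500 ft = 15 − 2 × (1500/1000) = 12°C.
OAT = ISA + deviation = 12 + (-12.5) = -0.5°C.

-0.5°C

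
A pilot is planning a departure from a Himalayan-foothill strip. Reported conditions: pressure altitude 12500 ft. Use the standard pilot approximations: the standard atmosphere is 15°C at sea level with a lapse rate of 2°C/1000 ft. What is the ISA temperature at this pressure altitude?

-10°C

ISA temperature = 15 − 2 × (12500/1000) = 15 − 25 = -10°C.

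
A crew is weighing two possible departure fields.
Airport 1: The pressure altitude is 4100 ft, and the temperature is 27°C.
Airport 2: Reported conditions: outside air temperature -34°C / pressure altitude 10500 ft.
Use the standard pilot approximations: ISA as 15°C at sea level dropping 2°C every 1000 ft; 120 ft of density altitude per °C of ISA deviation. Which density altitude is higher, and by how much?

Airport 1: ISA temp = 6.8°C, deviation +20.2°C, DA = 4100 + 120 × 20.2 = 6524 ft.
Airport 2: ISA temp = -6°C, deviation -28°C, DA = 10500 + 120 × (-28) = 7140 ft.
Airport 2 is higher by 7140 − 6524 = 616 ft.

Airport 2 by 616 ft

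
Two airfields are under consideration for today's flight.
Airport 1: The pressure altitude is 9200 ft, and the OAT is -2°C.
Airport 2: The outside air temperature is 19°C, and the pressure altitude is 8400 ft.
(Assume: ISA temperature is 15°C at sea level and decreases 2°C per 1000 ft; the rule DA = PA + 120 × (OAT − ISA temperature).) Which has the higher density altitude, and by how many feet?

Airport 1: ISA temp = -3.4°C, deviation +1.4°C, DA = 9200 + 120 × 1.4 = 9368 ft.
Airport 2: ISA temp = -1.8°C, deviation +20.8°C, DA = 8400 + 120 × 20.8 = 10896 ft.
Airport 2 is higher by 10896 − 9368 = 1528 ft.

Airport 2 by 1528 ft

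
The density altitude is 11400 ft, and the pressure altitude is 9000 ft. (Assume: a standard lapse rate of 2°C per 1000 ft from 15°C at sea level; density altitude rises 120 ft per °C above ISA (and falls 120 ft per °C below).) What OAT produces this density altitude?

Density altitude − pressure altitude = 11400 − 9000 = +2400 ft.
At 120 ft/°C that is an ISA deviation of 2400/120 = +20°C.
ISA temperature at 9000 ft = 15 − 2 × (9000/1000) = -3°C.
OAT = ISA + deviation = -3 + (+20) = 17°C.

17°C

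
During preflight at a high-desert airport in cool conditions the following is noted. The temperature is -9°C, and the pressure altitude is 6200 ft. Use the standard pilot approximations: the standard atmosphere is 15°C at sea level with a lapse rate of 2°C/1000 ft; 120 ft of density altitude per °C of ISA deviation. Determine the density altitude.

4808 ft

ISA temperature at 6200 ft = 15 − 2 × (6200/1000) = 2.6°C.
ISA deviation = -9 − 2.6 = -11.6°C.
Density altitude = 6200 + 120 × (-11.6) = 6200 + (-1392) = 4808 ft.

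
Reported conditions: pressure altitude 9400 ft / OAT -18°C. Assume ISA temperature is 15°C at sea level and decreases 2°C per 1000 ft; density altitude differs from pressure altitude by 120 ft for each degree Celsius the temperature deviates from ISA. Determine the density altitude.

ISA temperature at 9400 ft = 15 − 2 × (9400/1000) = -3.8°C.
ISA deviation = -18 − (-3.8) = -14.2°C.
Density altitude = 9400 + 120 × (-14.2) = 9400 + (-1704) = 7696 ft.

7696 ft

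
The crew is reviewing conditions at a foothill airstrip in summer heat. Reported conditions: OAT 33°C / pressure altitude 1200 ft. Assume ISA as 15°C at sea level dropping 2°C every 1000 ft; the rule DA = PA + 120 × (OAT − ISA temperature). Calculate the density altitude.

ISA temperature at 1200 ft = 15 − 2 × (1200/1000) = 12.6°C.
ISA deviation = 33 − 12.6 = +20.4°C.
Density altitude = 1200 + 120 × (20.4) = 1200 + (+2448) = 3648 ft.

3648 ft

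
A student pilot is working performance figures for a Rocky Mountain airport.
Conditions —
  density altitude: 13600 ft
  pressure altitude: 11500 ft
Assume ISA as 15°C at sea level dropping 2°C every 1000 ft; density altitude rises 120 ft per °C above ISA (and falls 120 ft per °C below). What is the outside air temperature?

Density altitude − pressure altitude = 13600 − 11500 = +2100 ft.
At 120 ft/°C that is an ISA deviation of 2100/120 = +17.5°C.
ISA temperature at 11500 ft = 15 − 2 × (11500/1000) = -8°C.
OAT = ISA + deviation = -8 + (+17.5) = 9.5°C.

9.5°C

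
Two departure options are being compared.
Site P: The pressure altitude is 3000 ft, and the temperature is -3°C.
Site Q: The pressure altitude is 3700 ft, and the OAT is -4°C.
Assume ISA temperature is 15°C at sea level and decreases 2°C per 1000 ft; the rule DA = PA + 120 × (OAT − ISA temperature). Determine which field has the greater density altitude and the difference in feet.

Site Q by 748 ft

Site P: ISA temp = 9°C, deviation -12°C, DA = 3000 + 120 × (-12) = 1560 ft.
Site Q: ISA temp = 7.6°C, deviation -11.6°C, DA = 3700 + 120 × (-11.6) = 2308 ft.
Site Q is higher by 2308 − 1560 = 748 ft.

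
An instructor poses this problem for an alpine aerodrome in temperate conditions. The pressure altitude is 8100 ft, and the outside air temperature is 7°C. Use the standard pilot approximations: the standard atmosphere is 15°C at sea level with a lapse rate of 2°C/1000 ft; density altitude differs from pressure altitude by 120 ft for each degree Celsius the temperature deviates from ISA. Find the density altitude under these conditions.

ISA temperature at 8100 ft = 15 − 2 × (8100/1000) = -1.2°C.
ISA deviation = 7 − (-1.2) = +8.2°C.
Density altitude = 8100 + 120 × (8.2) = 8100 + (+984) = 9084 ft.

9084 ft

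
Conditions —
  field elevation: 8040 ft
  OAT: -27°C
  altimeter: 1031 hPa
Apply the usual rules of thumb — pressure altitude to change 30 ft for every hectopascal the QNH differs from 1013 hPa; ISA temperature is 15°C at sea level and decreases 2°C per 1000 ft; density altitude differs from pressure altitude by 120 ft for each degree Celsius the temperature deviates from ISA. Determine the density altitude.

4260 ft

Pressure altitude = 8040 + (1013 − 1031) × 30 = 8040 + (-540) = 7500 ft.
ISA temperature at 7500 ft = 15 − 2 × (7500/1000) = 0°C.
ISA deviation = -27 − 0 = -27°C.
Density altitude = 7500 + 120 × (-27) = 4260 ft.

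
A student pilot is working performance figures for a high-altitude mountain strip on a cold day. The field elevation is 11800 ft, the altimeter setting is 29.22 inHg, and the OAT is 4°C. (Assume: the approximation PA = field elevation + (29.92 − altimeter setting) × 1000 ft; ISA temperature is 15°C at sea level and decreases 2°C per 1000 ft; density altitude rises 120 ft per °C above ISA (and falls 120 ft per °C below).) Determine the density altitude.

14180 ft

Pressure altitude = 11800 + (29.92 − 29.22) × 1000 = 11800 + (+700) = 12500 ft.
ISA temperature at 12500 ft = 15 − 2 × (12500/1000) = -10°C.
ISA deviation = 4 − (-10) = +14°C.
Density altitude = 12500 + 120 × (14) = 14180 ft.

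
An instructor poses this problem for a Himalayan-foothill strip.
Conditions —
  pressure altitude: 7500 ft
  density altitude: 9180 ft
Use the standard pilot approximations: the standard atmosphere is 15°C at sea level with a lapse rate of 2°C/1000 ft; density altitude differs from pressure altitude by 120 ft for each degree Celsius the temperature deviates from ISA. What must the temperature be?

14°C

Density altitude − pressure altitude = 9180 − 7500 = +1680 ft.
At 120 ft/°C that is an ISA deviation of 1680/120 = +14°C.
ISA temperature at 7500 ft = 15 − 2 × (7500/1000) = 0°C.
OAT = ISA + deviation = 0 + (+14) = 14°C.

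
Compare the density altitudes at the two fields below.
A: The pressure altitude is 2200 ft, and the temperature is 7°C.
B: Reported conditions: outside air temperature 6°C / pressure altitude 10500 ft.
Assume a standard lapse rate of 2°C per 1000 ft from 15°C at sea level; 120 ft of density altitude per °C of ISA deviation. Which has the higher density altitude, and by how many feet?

B by 10172 ft

A: ISA temp = 10.6°C, deviation -3.6°C, DA = 2200 + 120 × (-3.6) = 1768 ft.
B: ISA temp = -6°C, deviation +12°C, DA = 10500 + 120 × 12 = 11940 ft.
B is higher by 11940 − 1768 = 10172 ft.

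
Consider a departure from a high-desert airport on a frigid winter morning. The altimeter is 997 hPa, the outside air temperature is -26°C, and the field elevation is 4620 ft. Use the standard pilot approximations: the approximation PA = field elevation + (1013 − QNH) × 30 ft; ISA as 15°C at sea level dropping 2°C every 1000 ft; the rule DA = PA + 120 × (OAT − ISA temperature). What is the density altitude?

Pressure altitude = 4620 + (1013 − 997) × 30 = 4620 + (+480) = 5100 ft.
ISA temperature at 5100 ft = 15 − 2 × (5100/1000) = 4.8°C.
ISA deviation = -26 − 4.8 = -30.8°C.
Density altitude = 5100 + 120 × (-30.8) = 1404 ft.

1404 ft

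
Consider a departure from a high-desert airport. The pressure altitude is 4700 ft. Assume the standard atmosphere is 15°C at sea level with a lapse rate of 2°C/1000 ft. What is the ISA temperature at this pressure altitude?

5.6°C

ISA temperature = 15 − 2 × (4700/1000) = 15 − 9.4 = 5.6°C.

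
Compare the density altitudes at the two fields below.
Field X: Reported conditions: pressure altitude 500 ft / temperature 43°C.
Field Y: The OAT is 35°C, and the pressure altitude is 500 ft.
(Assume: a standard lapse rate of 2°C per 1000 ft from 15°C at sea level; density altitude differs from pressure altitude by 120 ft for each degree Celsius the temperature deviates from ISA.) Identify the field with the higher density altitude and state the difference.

Field X: ISA temp = 14°C, deviation +29°C, DA = 500 + 120 × 29 = 3980 ft.
Field Y: ISA temp = 14°C, deviation +21°C, DA = 500 + 120 × 21 = 3020 ft.
Field X is higher by 3980 − 3020 = 960 ft.

Field X by 960 ft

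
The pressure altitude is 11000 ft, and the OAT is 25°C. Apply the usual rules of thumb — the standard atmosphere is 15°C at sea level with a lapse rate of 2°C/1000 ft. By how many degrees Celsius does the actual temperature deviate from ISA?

ISA+32°C

ISA temperature at 11000 ft = 15 − 2 × (11000/1000) = -7°C.
Deviation = OAT − ISA = 25 − (-7) = +32°C.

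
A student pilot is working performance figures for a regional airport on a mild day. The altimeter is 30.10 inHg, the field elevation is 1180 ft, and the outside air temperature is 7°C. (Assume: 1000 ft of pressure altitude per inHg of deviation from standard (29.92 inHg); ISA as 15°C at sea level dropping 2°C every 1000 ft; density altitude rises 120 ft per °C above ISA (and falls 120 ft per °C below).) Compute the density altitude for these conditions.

Pressure altitude = 1180 + (29.92 − 30.10) × 1000 = 1180 + (-180) = 1000 ft.
ISA temperature at 1000 ft = 15 − 2 × (1000/1000) = 13°C.
ISA deviation = 7 − 13 = -6°C.
Density altitude = 1000 + 120 × (-6) = 280 ft.

280 ft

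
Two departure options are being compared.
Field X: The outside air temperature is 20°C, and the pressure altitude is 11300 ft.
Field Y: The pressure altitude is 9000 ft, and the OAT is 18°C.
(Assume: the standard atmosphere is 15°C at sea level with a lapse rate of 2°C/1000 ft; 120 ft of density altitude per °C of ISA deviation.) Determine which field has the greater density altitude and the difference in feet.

Field X: ISA temp = -7.6°C, deviation +27.6°C, DA = 11300 + 120 × 27.6 = 14612 ft.
Field Y: ISA temp = -3°C, deviation +21°C, DA = 9000 + 120 × 21 = 11520 ft.
Field X is higher by 14612 − 11520 = 3092 ft.

Field X by 3092 ft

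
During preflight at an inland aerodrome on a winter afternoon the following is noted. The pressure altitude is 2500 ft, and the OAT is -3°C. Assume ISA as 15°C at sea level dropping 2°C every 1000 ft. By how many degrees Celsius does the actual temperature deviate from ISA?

ISA temperature at 2500 ft = 15 − 2 × (2500/1000) = 10°C.
Deviation = OAT − ISA = -3 − 10 = -13°C.

ISA-13°C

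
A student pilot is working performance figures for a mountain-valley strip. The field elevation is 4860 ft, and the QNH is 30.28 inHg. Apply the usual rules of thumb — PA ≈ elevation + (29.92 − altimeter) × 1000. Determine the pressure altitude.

4500 ft

Pressure correction = (29.92 − 30.28) × 1000 = -360 ft.
Pressure altitude = 4860 + (-360) = 4500 ft.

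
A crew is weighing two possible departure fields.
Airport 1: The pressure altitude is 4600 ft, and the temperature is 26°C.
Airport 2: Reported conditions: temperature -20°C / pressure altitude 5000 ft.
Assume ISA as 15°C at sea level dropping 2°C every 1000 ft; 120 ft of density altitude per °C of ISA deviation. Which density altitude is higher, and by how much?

Airport 1 by 5024 ft

Airport 1: ISA temp = 5.8°C, deviation +20.2°C, DA = 4600 + 120 × 20.2 = 7024 ft.
Airport 2: ISA temp = 5°C, deviation -25°C, DA = 5000 + 120 × (-25) = 2000 ft.
Airport 1 is higher by 7024 − 2000 = 5024 ft.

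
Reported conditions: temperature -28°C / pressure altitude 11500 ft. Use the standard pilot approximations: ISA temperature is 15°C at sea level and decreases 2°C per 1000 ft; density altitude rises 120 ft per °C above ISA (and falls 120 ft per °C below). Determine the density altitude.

9100 ft

ISA temperature at 11500 ft = 15 − 2 × (11500/1000) = -8°C.
ISA deviation = -28 − (-8) = -20°C.
Density altitude = 11500 + 120 × (-20) = 11500 + (-2400) = 9100 ft.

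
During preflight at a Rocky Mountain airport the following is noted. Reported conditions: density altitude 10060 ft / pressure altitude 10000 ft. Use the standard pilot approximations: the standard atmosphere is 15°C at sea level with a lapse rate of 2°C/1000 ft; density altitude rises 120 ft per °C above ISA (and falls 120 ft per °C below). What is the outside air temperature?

-4.5°C

Density altitude − pressure altitude = 10060 − 10000 = +60 ft.
At 120 ft/°C that is an ISA deviation of 60/120 = +0.5°C.
ISA temperature at 10000 ft = 15 − 2 × (10000/1000) = -5°C.
OAT = ISA + deviation = -5 + (+0.5) = -4.5°C.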